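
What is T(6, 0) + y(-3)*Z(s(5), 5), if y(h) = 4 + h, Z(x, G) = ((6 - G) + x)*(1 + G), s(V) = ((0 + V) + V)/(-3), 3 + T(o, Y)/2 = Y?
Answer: -20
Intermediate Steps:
T(o, Y) = -6 + 2*Y
s(V) = -2*V/3 (s(V) = (V + V)*(-⅓) = (2*V)*(-⅓) = -2*V/3)
Z(x, G) = (1 + G)*(6 + x - G) (Z(x, G) = (6 + x - G)*(1 + G) = (1 + G)*(6 + x - G))
T(6, 0) + y(-3)*Z(s(5), 5) = (-6 + 2*0) + (4 - 3)*(6 - ⅔*5 - 1*5² + 5*5 + 5*(-⅔*5)) = (-6 + 0) + 1*(6 - 10/3 - 1*25 + 25 + 5*(-10/3)) = -6 + 1*(6 - 10/3 - 25 + 25 - 50/3) = -6 + 1*(-14) = -6 - 14 = -20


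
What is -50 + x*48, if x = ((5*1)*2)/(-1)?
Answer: -530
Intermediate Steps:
x = -10 (x = (5*2)*(-1) = 10*(-1) = -10)
-50 + x*48 = -50 - 10*48 = -50 - 480 = -530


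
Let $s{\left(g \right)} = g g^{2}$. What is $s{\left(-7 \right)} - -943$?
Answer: $600$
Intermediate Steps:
$s{\left(g \right)} = g^{3}$
$s{\left(-7 \right)} - -943 = \left(-7\right)^{3} - -943 = -343 + 943 = 600$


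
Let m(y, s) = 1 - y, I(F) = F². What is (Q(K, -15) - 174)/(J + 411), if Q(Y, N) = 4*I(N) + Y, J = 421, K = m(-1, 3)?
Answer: 7/8 ≈ 0.87500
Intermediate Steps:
K = 2 (K = 1 - 1*(-1) = 1 + 1 = 2)
Q(Y, N) = Y + 4*N² (Q(Y, N) = 4*N² + Y = Y + 4*N²)
(Q(K, -15) - 174)/(J + 411) = ((2 + 4*(-15)²) - 174)/(421 + 411) = ((2 + 4*225) - 174)/832 = ((2 + 900) - 174)*(1/832) = (902 - 174)*(1/832) = 728*(1/832) = 7/8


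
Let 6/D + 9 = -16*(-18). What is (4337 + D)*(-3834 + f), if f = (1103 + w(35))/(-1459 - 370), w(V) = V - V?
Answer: -2828841693727/170097 ≈ -1.6631e+7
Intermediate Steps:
w(V) = 0
f = -1103/1829 (f = (1103 + 0)/(-1459 - 370) = 1103/(-1829) = 1103*(-1/1829) = -1103/1829 ≈ -0.60306)
D = 2/93 (D = 6/(-9 - 16*(-18)) = 6/(-9 + 288) = 6/279 = 6*(1/279) = 2/93 ≈ 0.021505)
(4337 + D)*(-3834 + f) = (4337 + 2/93)*(-3834 - 1103/1829) = (403343/93)*(-7013489/1829) = -2828841693727/170097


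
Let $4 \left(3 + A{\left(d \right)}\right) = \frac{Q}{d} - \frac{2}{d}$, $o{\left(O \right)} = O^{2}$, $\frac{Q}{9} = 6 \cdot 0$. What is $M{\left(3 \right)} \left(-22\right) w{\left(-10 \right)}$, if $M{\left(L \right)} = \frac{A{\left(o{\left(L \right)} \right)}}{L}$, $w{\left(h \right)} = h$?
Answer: $- \frac{6050}{27} \approx -224.07$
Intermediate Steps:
$Q = 0$ ($Q = 9 \cdot 6 \cdot 0 = 9 \cdot 0 = 0$)
$A{\left(d \right)} = -3 - \frac{1}{2 d}$ ($A{\left(d \right)} = -3 + \frac{\frac{0}{d} - \frac{2}{d}}{4} = -3 + \frac{0 - \frac{2}{d}}{4} = -3 + \frac{\left(-2\right) \frac{1}{d}}{4} = -3 - \frac{1}{2 d}$)
$M{\left(L \right)} = \frac{-3 - \frac{1}{2 L^{2}}}{L}$
$M{\left(3 \right)} \left(-22\right) w{\left(-10 \right)} = \left(- \frac{3}{3} - \frac{1}{2 \cdot 27}\right) \left(-22\right) \left(-10\right) = \left(\left(-3\right) \frac{1}{3} - \frac{1}{54}\right) \left(-22\right) \left(-10\right) = \left(-1 - \frac{1}{54}\right) \left(-22\right) \left(-10\right) = \left(- \frac{55}{54}\right) \left(-22\right) \left(-10\right) = \frac{605}{27} \left(-10\right) = - \frac{6050}{27}$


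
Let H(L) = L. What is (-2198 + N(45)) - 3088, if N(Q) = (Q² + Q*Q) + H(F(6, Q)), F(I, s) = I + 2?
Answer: -1228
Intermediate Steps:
F(I, s) = 2 + I
N(Q) = 8 + 2*Q² (N(Q) = (Q² + Q*Q) + (2 + 6) = (Q² + Q²) + 8 = 2*Q² + 8 = 8 + 2*Q²)
(-2198 + N(45)) - 3088 = (-2198 + (8 + 2*45²)) - 3088 = (-2198 + (8 + 2*2025)) - 3088 = (-2198 + (8 + 4050)) - 3088 = (-2198 + 4058) - 3088 = 1860 - 3088 = -1228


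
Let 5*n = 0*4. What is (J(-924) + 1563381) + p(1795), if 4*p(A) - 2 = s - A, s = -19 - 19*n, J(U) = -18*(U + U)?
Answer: 1596192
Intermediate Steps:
n = 0 (n = (0*4)/5 = (⅕)*0 = 0)
J(U) = -36*U
s = -19 (s = -19 - 19*0 = -19 + 0 = -19)
p(A) = -17/4 - A/4 (p(A) = ½ + (-19 - A)/4 = ½ + (-19/4 - A/4) = -17/4 - A/4)
(J(-924) + 1563381) + p(1795) = (-36*(-924) + 1563381) + (-17/4 - ¼*1795) = (33264 + 1563381) + (-17/4 - 1795/4) = 1596645 - 453 = 1596192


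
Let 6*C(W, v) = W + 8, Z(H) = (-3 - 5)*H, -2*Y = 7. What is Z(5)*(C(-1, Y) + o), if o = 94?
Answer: -11420/3 ≈ -3806.7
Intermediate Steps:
Y = -7/2 (Y = -1/2*7 = -7/2 ≈ -3.5000)
Z(H) = -8*H
C(W, v) = 4/3 + W/6 (C(W, v) = (W + 8)/6 = (8 + W)/6 = 4/3 + W/6)
Z(5)*(C(-1, Y) + o) = (-8*5)*((4/3 + (1/6)*(-1)) + 94) = -40*((4/3 - 1/6) + 94) = -40*(7/6 + 94) = -40*571/6 = -11420/3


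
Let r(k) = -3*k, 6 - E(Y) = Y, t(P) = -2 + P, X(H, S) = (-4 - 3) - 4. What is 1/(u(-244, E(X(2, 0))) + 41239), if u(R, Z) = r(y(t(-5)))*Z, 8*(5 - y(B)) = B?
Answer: 8/327515 ≈ 2.4426e-5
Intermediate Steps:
X(H, S) = -11 (X(H, S) = -7 - 4 = -11)
y(B) = 5 - B/8
E(Y) = 6 - Y
u(R, Z) = -141*Z/8 (u(R, Z) = (-3*(5 - (-2 - 5)/8))*Z = (-3*(5 - ⅛*(-7)))*Z = (-3*(5 + 7/8))*Z = (-3*47/8)*Z = -141*Z/8)
1/(u(-244, E(X(2, 0))) + 41239) = 1/(-141*(6 - 1*(-11))/8 + 41239) = 1/(-141*(6 + 11)/8 + 41239) = 1/(-141/8*17 + 41239) = 1/(-2397/8 + 41239) = 1/(327515/8) = 8/327515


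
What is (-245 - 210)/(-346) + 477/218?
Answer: 66058/18857 ≈ 3.5031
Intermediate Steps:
(-245 - 210)/(-346) + 477/218 = -455*(-1/346) + 477*(1/218) = 455/346 + 477/218 = 66058/18857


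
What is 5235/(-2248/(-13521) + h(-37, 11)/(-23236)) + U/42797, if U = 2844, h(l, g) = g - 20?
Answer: 70388403032550168/2240689018949 ≈ 31414.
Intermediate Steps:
h(l, g) = -20 + g
5235/(-2248/(-13521) + h(-37, 11)/(-23236)) + U/42797 = 5235/(-2248/(-13521) + (-20 + 11)/(-23236)) + 2844/42797 = 5235/(-2248*(-1/13521) - 9*(-1/23236)) + 2844*(1/42797) = 5235/(2248/13521 + 9/23236) + 2844/42797 = 5235/(52356217/314173956) + 2844/42797 = 5235*(314173956/52356217) + 2844/42797 = 1644700659660/52356217 + 2844/42797 = 70388403032550168/2240689018949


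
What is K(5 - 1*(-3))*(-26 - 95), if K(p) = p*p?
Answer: -7744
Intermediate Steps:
K(p) = p**2
K(5 - 1*(-3))*(-26 - 95) = (5 - 1*(-3))**2*(-26 - 95) = (5 + 3)**2*(-121) = 8**2*(-121) = 64*(-121) = -7744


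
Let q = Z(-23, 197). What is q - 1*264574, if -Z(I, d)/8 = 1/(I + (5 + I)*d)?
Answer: -944264598/3569 ≈ -2.6457e+5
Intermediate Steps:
Z(I, d) = -8/(I + d*(5 + I)) (Z(I, d) = -8/(I + (5 + I)*d) = -8/(I + d*(5 + I)))
q = 8/3569 (q = -8/(-23 + 5*197 - 23*197) = -8/(-23 + 985 - 4531) = -8/(-3569) = -8*(-1/3569) = 8/3569 ≈ 0.0022415)
q - 1*264574 = 8/3569 - 1*264574 = 8/3569 - 264574 = -944264598/3569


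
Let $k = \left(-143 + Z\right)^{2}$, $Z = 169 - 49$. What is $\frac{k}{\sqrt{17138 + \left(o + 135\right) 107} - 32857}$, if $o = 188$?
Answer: $- \frac{17381353}{1079530750} - \frac{529 \sqrt{51699}}{1079530750} \approx -0.016212$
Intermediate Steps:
$Z = 120$ ($Z = 169 - 49 = 120$)
$k = 529$ ($k = \left(-143 + 120\right)^{2} = \left(-23\right)^{2} = 529$)
$\frac{k}{\sqrt{17138 + \left(o + 135\right) 107} - 32857} = \frac{529}{\sqrt{17138 + \left(188 + 135\right) 107} - 32857} = \frac{529}{\sqrt{17138 + 323 \cdot 107} - 32857} = \frac{529}{\sqrt{17138 + 34561} - 32857} = \frac{529}{\sqrt{51699} - 32857} = \frac{529}{-32857 + \sqrt{51699}}$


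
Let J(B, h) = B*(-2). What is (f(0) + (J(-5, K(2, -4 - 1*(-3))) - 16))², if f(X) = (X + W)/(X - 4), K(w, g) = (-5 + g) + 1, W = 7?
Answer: 961/16 ≈ 60.063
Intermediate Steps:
K(w, g) = -4 + g
f(X) = (7 + X)/(-4 + X) (f(X) = (X + 7)/(X - 4) = (7 + X)/(-4 + X))
J(B, h) = -2*B
(f(0) + (J(-5, K(2, -4 - 1*(-3))) - 16))² = ((7 + 0)/(-4 + 0) + (-2*(-5) - 16))² = (7/(-4) + (10 - 16))² = (-¼*7 - 6)² = (-7/4 - 6)² = (-31/4)² = 961/16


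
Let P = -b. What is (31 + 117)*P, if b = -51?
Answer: 7548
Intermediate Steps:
P = 51 (P = -1*(-51) = 51)
(31 + 117)*P = (31 + 117)*51 = 148*51 = 7548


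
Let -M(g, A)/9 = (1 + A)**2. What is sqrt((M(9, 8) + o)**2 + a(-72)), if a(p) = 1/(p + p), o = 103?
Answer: sqrt(56430143)/12 ≈ 626.00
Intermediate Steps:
M(g, A) = -9*(1 + A)**2
a(p) = 1/(2*p)
sqrt((M(9, 8) + o)**2 + a(-72)) = sqrt((-9*(1 + 8)**2 + 103)**2 + (1/2)/(-72)) = sqrt((-9*9**2 + 103)**2 + (1/2)*(-1/72)) = sqrt((-9*81 + 103)**2 - 1/144) = sqrt((-729 + 103)**2 - 1/144) = sqrt((-626)**2 - 1/144) = sqrt(391876 - 1/144) = sqrt(56430143/144) = sqrt(56430143)/12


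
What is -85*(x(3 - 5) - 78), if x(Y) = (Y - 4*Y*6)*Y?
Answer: 14450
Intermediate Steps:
x(Y) = -23*Y**2 (x(Y) = (Y - 24*Y)*Y = (-23*Y)*Y = -23*Y**2)
-85*(x(3 - 5) - 78) = -85*(-23*(3 - 5)**2 - 78) = -85*(-23*(-2)**2 - 78) = -85*(-23*4 - 78) = -85*(-92 - 78) = -85*(-170) = 14450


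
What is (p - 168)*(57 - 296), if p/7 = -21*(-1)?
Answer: 5019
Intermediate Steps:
p = 147 (p = 7*(-21*(-1)) = 7*21 = 147)
(p - 168)*(57 - 296) = (147 - 168)*(57 - 296) = -21*(-239) = 5019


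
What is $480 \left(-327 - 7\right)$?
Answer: $-160320$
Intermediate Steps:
$480 \left(-327 - 7\right) = 480 \left(-334\right) = -160320$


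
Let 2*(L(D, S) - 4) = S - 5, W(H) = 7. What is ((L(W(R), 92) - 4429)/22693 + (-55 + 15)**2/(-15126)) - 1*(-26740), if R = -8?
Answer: 9178517879951/343254318 ≈ 26740.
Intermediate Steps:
L(D, S) = 3/2 + S/2 (L(D, S) = 4 + (S - 5)/2 = 4 + (-5 + S)/2 = 4 + (-5/2 + S/2) = 3/2 + S/2)
((L(W(R), 92) - 4429)/22693 + (-55 + 15)**2/(-15126)) - 1*(-26740) = (((3/2 + (1/2)*92) - 4429)/22693 + (-55 + 15)**2/(-15126)) - 1*(-26740) = (((3/2 + 46) - 4429)*(1/22693) + (-40)**2*(-1/15126)) + 26740 = ((95/2 - 4429)*(1/22693) + 1600*(-1/15126)) + 26740 = (-8763/2*1/22693 - 800/7563) + 26740 = (-8763/45386 - 800/7563) + 26740 = -102583369/343254318 + 26740 = 9178517879951/343254318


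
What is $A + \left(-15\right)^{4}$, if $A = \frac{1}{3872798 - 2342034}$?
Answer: $\frac{77494927501}{1530764} \approx 50625.0$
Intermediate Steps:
$A = \frac{1}{1530764} \approx 6.5327 \cdot 10^{-7}$
$A + \left(-15\right)^{4} = \frac{1}{1530764} + \left(-15\right)^{4} = \frac{1}{1530764} + 50625 = \frac{77494927501}{1530764}$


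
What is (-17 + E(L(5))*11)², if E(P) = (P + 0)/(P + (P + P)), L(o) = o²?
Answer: 1600/9 ≈ 177.78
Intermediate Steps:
E(P) = ⅓ (E(P) = P/(P + 2*P) = P/((3*P)) = P*(1/(3*P)) = ⅓)
(-17 + E(L(5))*11)² = (-17 + (⅓)*11)² = (-17 + 11/3)² = (-40/3)² = 1600/9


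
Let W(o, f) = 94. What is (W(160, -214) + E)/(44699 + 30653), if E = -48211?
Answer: -48117/75352 ≈ -0.63856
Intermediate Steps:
(W(160, -214) + E)/(44699 + 30653) = (94 - 48211)/(44699 + 30653) = -48117/75352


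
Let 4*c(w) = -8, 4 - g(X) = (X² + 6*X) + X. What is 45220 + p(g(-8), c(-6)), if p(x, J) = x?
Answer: 45216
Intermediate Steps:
g(X) = 4 - X² - 7*X (g(X) = 4 - ((X² + 6*X) + X) = 4 - (X² + 7*X) = 4 + (-X² - 7*X) = 4 - X² - 7*X)
c(w) = -2 (c(w) = (¼)*(-8) = -2)
45220 + p(g(-8), c(-6)) = 45220 + (4 - 1*(-8)² - 7*(-8)) = 45220 + (4 - 1*64 + 56) = 45220 + (4 - 64 + 56) = 45220 - 4 = 45216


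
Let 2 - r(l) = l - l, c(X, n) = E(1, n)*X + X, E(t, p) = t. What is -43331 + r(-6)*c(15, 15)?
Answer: -43271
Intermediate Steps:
c(X, n) = 2*X (c(X, n) = 1*X + X = X + X = 2*X)
r(l) = 2 (r(l) = 2 - (l - l) = 2 - 1*0 = 2 + 0 = 2)
-43331 + r(-6)*c(15, 15) = -43331 + 2*(2*15) = -43331 + 2*30 = -43331 + 60 = -43271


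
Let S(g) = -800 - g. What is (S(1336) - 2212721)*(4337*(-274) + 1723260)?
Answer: -1184775736154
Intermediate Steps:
(S(1336) - 2212721)*(4337*(-274) + 1723260) = ((-800 - 1*1336) - 2212721)*(4337*(-274) + 1723260) = ((-800 - 1336) - 2212721)*(-1188338 + 1723260) = (-2136 - 2212721)*534922 = -2214857*534922 = -1184775736154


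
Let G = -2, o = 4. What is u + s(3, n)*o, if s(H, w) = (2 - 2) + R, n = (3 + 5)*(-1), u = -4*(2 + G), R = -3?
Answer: -12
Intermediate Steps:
u = 0 (u = -4*(2 - 2) = -4*0 = 0)
n = -8 (n = 8*(-1) = -8)
s(H, w) = -3 (s(H, w) = (2 - 2) - 3 = 0 - 3 = -3)
u + s(3, n)*o = 0 - 3*4 = 0 - 12 = -12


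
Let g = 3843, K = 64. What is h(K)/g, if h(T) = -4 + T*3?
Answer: 188/3843 ≈ 0.048920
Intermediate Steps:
h(T) = -4 + 3*T
h(K)/g = (-4 + 3*64)/3843 = (-4 + 192)*(1/3843) = 188*(1/3843) = 188/3843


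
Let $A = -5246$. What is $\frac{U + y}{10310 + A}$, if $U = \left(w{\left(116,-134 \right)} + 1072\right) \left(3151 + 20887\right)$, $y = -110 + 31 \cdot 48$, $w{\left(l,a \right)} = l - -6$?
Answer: $\frac{14351375}{2532} \approx 5668.0$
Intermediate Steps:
$w{\left(l,a \right)} = 6 + l$ ($w{\left(l,a \right)} = l + 6 = 6 + l$)
$y = 1378$ ($y = -110 + 1488 = 1378$)
$U = 28701372$ ($U = \left(\left(6 + 116\right) + 1072\right) \left(3151 + 20887\right) = \left(122 + 1072\right) 24038 = 1194 \cdot 24038 = 28701372$)
$\frac{U + y}{10310 + A} = \frac{28701372 + 1378}{10310 - 5246} = \frac{28702750}{5064} = 28702750 \cdot \frac{1}{5064} = \frac{14351375}{2532}$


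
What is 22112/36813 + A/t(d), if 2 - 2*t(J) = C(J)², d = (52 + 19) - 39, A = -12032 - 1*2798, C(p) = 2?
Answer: 545958902/36813 ≈ 14831.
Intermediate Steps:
A = -14830 (A = -12032 - 2798 = -14830)
d = 32 (d = 71 - 39 = 32)
t(J) = -1 (t(J) = 1 - ½*2² = 1 - ½*4 = 1 - 2 = -1)
22112/36813 + A/t(d) = 22112/36813 - 14830/(-1) = 22112*(1/36813) - 14830*(-1) = 22112/36813 + 14830 = 545958902/36813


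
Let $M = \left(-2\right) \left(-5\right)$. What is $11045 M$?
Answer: $110450$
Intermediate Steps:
$M = 10$
$11045 M = 11045 \cdot 10 = 110450$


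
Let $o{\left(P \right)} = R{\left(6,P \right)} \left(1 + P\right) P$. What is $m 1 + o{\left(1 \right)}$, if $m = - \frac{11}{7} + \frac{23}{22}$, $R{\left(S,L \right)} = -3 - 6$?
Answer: $- \frac{2853}{154} \approx -18.526$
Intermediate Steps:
$R{\left(S,L \right)} = -9$ ($R{\left(S,L \right)} = -3 - 6 = -9$)
$o{\left(P \right)} = P \left(-9 - 9 P\right)$ ($o{\left(P \right)} = - 9 \left(1 + P\right) P = \left(-9 - 9 P\right) P = P \left(-9 - 9 P\right)$)
$m = - \frac{81}{154}$ ($m = \left(-11\right) \frac{1}{7} + 23 \cdot \frac{1}{22} = - \frac{11}{7} + \frac{23}{22} = - \frac{81}{154} \approx -0.52597$)
$m 1 + o{\left(1 \right)} = \left(- \frac{81}{154}\right) 1 - 9 \left(1 + 1\right) = - \frac{81}{154} - 9 \cdot 2 = - \frac{81}{154} - 18 = - \frac{2853}{154}$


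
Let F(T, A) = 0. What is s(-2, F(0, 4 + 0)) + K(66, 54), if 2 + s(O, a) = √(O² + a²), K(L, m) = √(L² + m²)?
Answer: 6*√202 ≈ 85.276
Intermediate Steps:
s(O, a) = -2 + √(O² + a²)
s(-2, F(0, 4 + 0)) + K(66, 54) = (-2 + √((-2)² + 0²)) + √(66² + 54²) = (-2 + √(4 + 0)) + √(4356 + 2916) = (-2 + √4) + √7272 = (-2 + 2) + 6*√202 = 0 + 6*√202 = 6*√202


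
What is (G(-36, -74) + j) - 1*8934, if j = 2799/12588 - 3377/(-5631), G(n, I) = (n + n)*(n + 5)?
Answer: -158333260937/23627676 ≈ -6701.2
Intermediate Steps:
G(n, I) = 2*n*(5 + n) (G(n, I) = (2*n)*(5 + n) = 2*n*(5 + n))
j = 19423615/23627676 (j = 2799*(1/12588) - 3377*(-1/5631) = 933/4196 + 3377/5631 = 19423615/23627676 ≈ 0.82207)
(G(-36, -74) + j) - 1*8934 = (2*(-36)*(5 - 36) + 19423615/23627676) - 1*8934 = (2*(-36)*(-31) + 19423615/23627676) - 8934 = (2232 + 19423615/23627676) - 8934 = 52756396447/23627676 - 8934 = -158333260937/23627676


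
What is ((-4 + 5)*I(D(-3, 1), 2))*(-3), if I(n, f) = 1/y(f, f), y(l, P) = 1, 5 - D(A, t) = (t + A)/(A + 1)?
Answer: -3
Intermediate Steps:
D(A, t) = 5 - (A + t)/(1 + A) (D(A, t) = 5 - (t + A)/(A + 1) = 5 - (A + t)/(1 + A))
I(n, f) = 1 (I(n, f) = 1/1 = 1)
((-4 + 5)*I(D(-3, 1), 2))*(-3) = ((-4 + 5)*1)*(-3) = (1*1)*(-3) = 1*(-3) = -3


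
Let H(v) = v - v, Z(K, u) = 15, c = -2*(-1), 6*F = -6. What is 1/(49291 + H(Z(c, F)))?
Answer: 1/49291 ≈ 2.0288e-5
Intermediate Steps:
F = -1 (F = (1/6)*(-6) = -1)
c = 2
H(v) = 0
1/(49291 + H(Z(c, F))) = 1/(49291 + 0) = 1/49291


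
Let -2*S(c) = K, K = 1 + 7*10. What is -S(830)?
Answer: 71/2 ≈ 35.500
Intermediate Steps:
K = 71 (K = 1 + 70 = 71)
S(c) = -71/2 (S(c) = -1/2*71 = -71/2)
-S(830) = -1*(-71/2) = 71/2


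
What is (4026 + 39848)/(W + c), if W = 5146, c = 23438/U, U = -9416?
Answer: 206558792/24215649 ≈ 8.5300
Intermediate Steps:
c = -11719/4708 (c = 23438/(-9416) = 23438*(-1/9416) = -11719/4708 ≈ -2.4892)
(4026 + 39848)/(W + c) = (4026 + 39848)/(5146 - 11719/4708) = 43874/(24215649/4708) = 43874*(4708/24215649) = 206558792/24215649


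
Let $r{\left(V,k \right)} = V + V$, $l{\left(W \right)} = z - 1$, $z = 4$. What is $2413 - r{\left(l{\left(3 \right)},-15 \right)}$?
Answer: $2407$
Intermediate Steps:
$l{\left(W \right)} = 3$ ($l{\left(W \right)} = 4 - 1 = 3$)
$r{\left(V,k \right)} = 2 V$
$2413 - r{\left(l{\left(3 \right)},-15 \right)} = 2413 - 2 \cdot 3 = 2413 - 6 = 2407$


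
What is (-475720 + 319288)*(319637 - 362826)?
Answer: 6756141648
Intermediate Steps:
(-475720 + 319288)*(319637 - 362826) = -156432*(-43189) = 6756141648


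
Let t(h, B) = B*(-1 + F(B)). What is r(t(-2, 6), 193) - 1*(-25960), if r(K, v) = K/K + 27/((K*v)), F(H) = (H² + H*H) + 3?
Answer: 741550013/28564 ≈ 25961.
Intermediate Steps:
F(H) = 3 + 2*H² (F(H) = (H² + H²) + 3 = 2*H² + 3 = 3 + 2*H²)
t(h, B) = B*(2 + 2*B²) (t(h, B) = B*(-1 + (3 + 2*B²)) = B*(2 + 2*B²))
r(K, v) = 1 + 27/(K*v) (r(K, v) = 1 + 27*(1/(K*v)) = 1 + 27/(K*v))
r(t(-2, 6), 193) - 1*(-25960) = (1 + 27/((2*6*(1 + 6²))*193)) - 1*(-25960) = (1 + 27*(1/193)/(2*6*(1 + 36))) + 25960 = (1 + 27*(1/193)/(2*6*37)) + 25960 = (1 + 27*(1/193)/444) + 25960 = (1 + 27*(1/444)*(1/193)) + 25960 = (1 + 9/28564) + 25960 = 28573/28564 + 25960 = 741550013/28564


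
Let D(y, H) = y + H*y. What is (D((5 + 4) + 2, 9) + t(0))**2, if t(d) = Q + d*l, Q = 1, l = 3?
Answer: 12321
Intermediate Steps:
t(d) = 1 + 3*d (t(d) = 1 + d*3 = 1 + 3*d)
(D((5 + 4) + 2, 9) + t(0))**2 = (((5 + 4) + 2)*(1 + 9) + (1 + 3*0))**2 = ((9 + 2)*10 + (1 + 0))**2 = (11*10 + 1)**2 = (110 + 1)**2 = 111**2 = 12321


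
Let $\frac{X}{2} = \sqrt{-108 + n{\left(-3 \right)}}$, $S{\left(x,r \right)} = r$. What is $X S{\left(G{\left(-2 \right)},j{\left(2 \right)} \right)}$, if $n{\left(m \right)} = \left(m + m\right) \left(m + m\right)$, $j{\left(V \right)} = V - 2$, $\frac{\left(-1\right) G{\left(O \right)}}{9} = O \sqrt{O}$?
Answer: $0$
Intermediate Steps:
$G{\left(O \right)} = - 9 O^{\frac{3}{2}}$ ($G{\left(O \right)} = - 9 O \sqrt{O} = - 9 O^{\frac{3}{2}}$)
$j{\left(V \right)} = -2 + V$
$n{\left(m \right)} = 4 m^{2}$ ($n{\left(m \right)} = 2 m 2 m = 4 m^{2}$)
$X = 12 i \sqrt{2}$ ($X = 2 \sqrt{-108 + 4 \left(-3\right)^{2}} = 2 \sqrt{-108 + 4 \cdot 9} = 2 \sqrt{-108 + 36} = 2 \sqrt{-72} = 2 \cdot 6 i \sqrt{2} = 12 i \sqrt{2} \approx 16.971 i$)
$X S{\left(G{\left(-2 \right)},j{\left(2 \right)} \right)} = 12 i \sqrt{2} \left(-2 + 2\right) = 12 i \sqrt{2} \cdot 0 = 0$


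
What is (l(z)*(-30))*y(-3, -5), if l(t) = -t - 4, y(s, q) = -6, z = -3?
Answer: -180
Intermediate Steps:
l(t) = -4 - t
(l(z)*(-30))*y(-3, -5) = ((-4 - 1*(-3))*(-30))*(-6) = ((-4 + 3)*(-30))*(-6) = -1*(-30)*(-6) = 30*(-6) = -180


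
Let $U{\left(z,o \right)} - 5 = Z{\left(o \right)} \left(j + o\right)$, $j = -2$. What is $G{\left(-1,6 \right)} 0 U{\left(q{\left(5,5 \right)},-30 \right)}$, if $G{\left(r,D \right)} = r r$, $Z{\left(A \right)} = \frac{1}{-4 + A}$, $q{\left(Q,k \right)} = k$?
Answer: $0$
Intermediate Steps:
$G{\left(r,D \right)} = r^{2}$
$U{\left(z,o \right)} = 5 + \frac{-2 + o}{-4 + o}$
$G{\left(-1,6 \right)} 0 U{\left(q{\left(5,5 \right)},-30 \right)} = \left(-1\right)^{2} \cdot 0 \frac{2 \left(-11 + 3 \left(-30\right)\right)}{-4 - 30} = 1 \cdot 0 \frac{2 \left(-11 - 90\right)}{-34} = 0 \cdot 2 \left(- \frac{1}{34}\right) \left(-101\right) = 0 \cdot \frac{101}{17} = 0$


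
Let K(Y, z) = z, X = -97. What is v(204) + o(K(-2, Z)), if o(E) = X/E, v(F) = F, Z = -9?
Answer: 1933/9 ≈ 214.78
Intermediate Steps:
o(E) = -97/E
v(204) + o(K(-2, Z)) = 204 - 97/(-9) = 204 - 97*(-⅑) = 204 + 97/9 = 1933/9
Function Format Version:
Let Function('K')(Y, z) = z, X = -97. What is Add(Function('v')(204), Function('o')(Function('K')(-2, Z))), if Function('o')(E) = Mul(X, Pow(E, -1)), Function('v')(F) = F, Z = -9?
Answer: Rational(1933, 9) ≈ 214.78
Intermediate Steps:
Function('o')(E) = Mul(-97, Pow(E, -1))
Add(Function('v')(204), Function('o')(Function('K')(-2, Z))) = Add(204, Mul(-97, Pow(-9, -1))) = Add(204, Mul(-97, Rational(-1, 9))) = Add(204, Rational(97, 9)) = Rational(1933, 9)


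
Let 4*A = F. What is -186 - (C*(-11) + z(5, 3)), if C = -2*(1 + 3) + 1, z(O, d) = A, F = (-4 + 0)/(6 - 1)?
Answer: -1314/5 ≈ -262.80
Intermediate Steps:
F = -⅘ (F = -4/5 = -4*⅕ = -⅘ ≈ -0.80000)
A = -⅕ (A = (¼)*(-⅘) = -⅕ ≈ -0.20000)
z(O, d) = -⅕
C = -7 (C = -2*4 + 1 = -8 + 1 = -7)
-186 - (C*(-11) + z(5, 3)) = -186 - (-7*(-11) - ⅕) = -186 - (77 - ⅕) = -186 - 1*384/5 = -186 - 384/5 = -1314/5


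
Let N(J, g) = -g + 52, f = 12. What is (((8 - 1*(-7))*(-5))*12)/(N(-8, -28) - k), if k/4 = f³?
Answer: 225/1708 ≈ 0.13173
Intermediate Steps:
N(J, g) = 52 - g
k = 6912 (k = 4*12³ = 4*1728 = 6912)
(((8 - 1*(-7))*(-5))*12)/(N(-8, -28) - k) = (((8 - 1*(-7))*(-5))*12)/((52 - 1*(-28)) - 1*6912) = (((8 + 7)*(-5))*12)/((52 + 28) - 6912) = ((15*(-5))*12)/(80 - 6912) = -75*12/(-6832) = -900*(-1/6832) = 225/1708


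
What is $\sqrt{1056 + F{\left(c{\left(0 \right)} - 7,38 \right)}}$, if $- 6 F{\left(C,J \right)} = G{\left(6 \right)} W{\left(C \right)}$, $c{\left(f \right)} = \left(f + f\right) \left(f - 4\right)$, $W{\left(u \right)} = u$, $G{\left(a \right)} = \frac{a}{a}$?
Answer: $\frac{\sqrt{38058}}{6} \approx 32.514$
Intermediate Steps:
$G{\left(a \right)} = 1$
$c{\left(f \right)} = 2 f \left(-4 + f\right)$
$F{\left(C,J \right)} = - \frac{C}{6}$ ($F{\left(C,J \right)} = - \frac{1 C}{6} = - \frac{C}{6}$)
$\sqrt{1056 + F{\left(c{\left(0 \right)} - 7,38 \right)}} = \sqrt{1056 - \frac{2 \cdot 0 \left(-4 + 0\right) - 7}{6}} = \sqrt{1056 - \frac{2 \cdot 0 \left(-4\right) - 7}{6}} = \sqrt{1056 - \frac{0 - 7}{6}} = \sqrt{1056 - - \frac{7}{6}} = \sqrt{1056 + \frac{7}{6}} = \sqrt{\frac{6343}{6}} = \frac{\sqrt{38058}}{6}$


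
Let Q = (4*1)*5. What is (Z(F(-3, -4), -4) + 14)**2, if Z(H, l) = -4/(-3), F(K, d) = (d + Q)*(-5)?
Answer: 2116/9 ≈ 235.11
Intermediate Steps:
Q = 20 (Q = 4*5 = 20)
F(K, d) = -100 - 5*d (F(K, d) = (d + 20)*(-5) = (20 + d)*(-5) = -100 - 5*d)
Z(H, l) = 4/3 (Z(H, l) = -4*(-1/3) = 4/3)
(Z(F(-3, -4), -4) + 14)**2 = (4/3 + 14)**2 = (46/3)**2 = 2116/9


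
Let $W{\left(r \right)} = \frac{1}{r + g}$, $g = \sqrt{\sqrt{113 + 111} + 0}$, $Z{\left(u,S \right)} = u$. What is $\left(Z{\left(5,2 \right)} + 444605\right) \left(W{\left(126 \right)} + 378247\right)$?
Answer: $168172398670 + \frac{444610}{126 + 2 \sqrt[4]{14}} \approx 1.6817 \cdot 10^{11}$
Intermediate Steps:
$g = 2 \sqrt[4]{14}$ ($g = \sqrt{\sqrt{224} + 0} = \sqrt{4 \sqrt{14} + 0} = \sqrt{4 \sqrt{14}} = 2 \sqrt[4]{14} \approx 3.8687$)
$W{\left(r \right)} = \frac{1}{r + 2 \sqrt[4]{14}}$
$\left(Z{\left(5,2 \right)} + 444605\right) \left(W{\left(126 \right)} + 378247\right) = \left(5 + 444605\right) \left(\frac{1}{126 + 2 \sqrt[4]{14}} + 378247\right) = 444610 \left(378247 + \frac{1}{126 + 2 \sqrt[4]{14}}\right) = 168172398670 + \frac{444610}{126 + 2 \sqrt[4]{14}}$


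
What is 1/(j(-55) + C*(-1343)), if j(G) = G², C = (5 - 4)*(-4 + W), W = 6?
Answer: 1/339 ≈ 0.0029499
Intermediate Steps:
C = 2 (C = (5 - 4)*(-4 + 6) = 1*2 = 2)
1/(j(-55) + C*(-1343)) = 1/((-55)² + 2*(-1343)) = 1/(3025 - 2686) = 1/339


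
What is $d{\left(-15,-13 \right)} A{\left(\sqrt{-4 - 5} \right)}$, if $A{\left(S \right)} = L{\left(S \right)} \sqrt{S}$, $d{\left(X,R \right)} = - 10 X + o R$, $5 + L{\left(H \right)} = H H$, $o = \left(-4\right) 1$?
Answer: $- 2828 \sqrt[4]{-1} \sqrt{3} \approx -3463.6 - 3463.6 i$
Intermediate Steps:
$o = -4$
$L{\left(H \right)} = -5 + H^{2}$ ($L{\left(H \right)} = -5 + H H = -5 + H^{2}$)
$d{\left(X,R \right)} = - 10 X - 4 R$
$A{\left(S \right)} = \sqrt{S} \left(-5 + S^{2}\right)$ ($A{\left(S \right)} = \left(-5 + S^{2}\right) \sqrt{S} = \sqrt{S} \left(-5 + S^{2}\right)$)
$d{\left(-15,-13 \right)} A{\left(\sqrt{-4 - 5} \right)} = \left(\left(-10\right) \left(-15\right) - -52\right) \sqrt{\sqrt{-4 - 5}} \left(-5 + \left(\sqrt{-4 - 5}\right)^{2}\right) = \left(150 + 52\right) \sqrt{\sqrt{-9}} \left(-5 + \left(\sqrt{-9}\right)^{2}\right) = 202 \sqrt{3 i} \left(-5 + \left(3 i\right)^{2}\right) = 202 \sqrt{3} \sqrt{i} \left(-5 - 9\right) = 202 \sqrt{3} \sqrt{i} \left(-14\right) = 202 \left(- 14 \sqrt{3} \sqrt{i}\right) = - 2828 \sqrt{3} \sqrt{i}$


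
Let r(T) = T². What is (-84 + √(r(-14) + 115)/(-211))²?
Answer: (17724 + √311)²/44521 ≈ 7070.0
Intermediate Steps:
(-84 + √(r(-14) + 115)/(-211))² = (-84 + √((-14)² + 115)/(-211))² = (-84 + √(196 + 115)*(-1/211))² = (-84 + √311*(-1/211))² = (-84 - √311/211)²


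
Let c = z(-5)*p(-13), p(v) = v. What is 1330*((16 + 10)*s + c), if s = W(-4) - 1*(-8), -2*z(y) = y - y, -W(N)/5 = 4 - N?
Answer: -1106560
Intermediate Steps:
W(N) = -20 + 5*N (W(N) = -5*(4 - N) = -20 + 5*N)
z(y) = 0 (z(y) = -(y - y)/2 = -1/2*0 = 0)
s = -32 (s = (-20 + 5*(-4)) - 1*(-8) = (-20 - 20) + 8 = -40 + 8 = -32)
c = 0 (c = 0*(-13) = 0)
1330*((16 + 10)*s + c) = 1330*((16 + 10)*(-32) + 0) = 1330*(26*(-32) + 0) = 1330*(-832 + 0) = 1330*(-832) = -1106560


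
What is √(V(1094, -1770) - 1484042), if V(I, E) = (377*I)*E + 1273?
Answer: I*√731498029 ≈ 27046.0*I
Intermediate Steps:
V(I, E) = 1273 + 377*E*I (V(I, E) = 377*E*I + 1273 = 1273 + 377*E*I)
√(V(1094, -1770) - 1484042) = √((1273 + 377*(-1770)*1094) - 1484042) = √((1273 - 730015260) - 1484042) = √(-730013987 - 1484042) = √(-731498029) = I*√731498029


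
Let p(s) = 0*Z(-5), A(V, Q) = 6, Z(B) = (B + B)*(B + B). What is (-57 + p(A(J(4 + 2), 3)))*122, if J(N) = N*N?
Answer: -6954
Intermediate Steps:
J(N) = N²
Z(B) = 4*B² (Z(B) = (2*B)*(2*B) = 4*B²)
p(s) = 0 (p(s) = 0*(4*(-5)²) = 0*(4*25) = 0*100 = 0)
(-57 + p(A(J(4 + 2), 3)))*122 = (-57 + 0)*122 = -57*122 = -6954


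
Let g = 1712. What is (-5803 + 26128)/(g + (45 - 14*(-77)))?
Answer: 1355/189 ≈ 7.1693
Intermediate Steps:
(-5803 + 26128)/(g + (45 - 14*(-77))) = (-5803 + 26128)/(1712 + (45 - 14*(-77))) = 20325/(1712 + (45 + 1078)) = 20325/(1712 + 1123) = 20325/2835 = 20325*(1/2835) = 1355/189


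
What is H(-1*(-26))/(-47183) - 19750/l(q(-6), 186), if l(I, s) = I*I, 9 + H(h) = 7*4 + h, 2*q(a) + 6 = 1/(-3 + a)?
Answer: -12076966125/5709143 ≈ -2115.4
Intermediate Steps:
q(a) = -3 + 1/(2*(-3 + a))
H(h) = 19 + h (H(h) = -9 + (7*4 + h) = -9 + (28 + h) = 19 + h)
l(I, s) = I**2
H(-1*(-26))/(-47183) - 19750/l(q(-6), 186) = (19 - 1*(-26))/(-47183) - 19750*4*(-3 - 6)**2/(19 - 6*(-6))**2 = (19 + 26)*(-1/47183) - 19750*324/(19 + 36)**2 = 45*(-1/47183) - 19750/(((1/2)*(-1/9)*55)**2) = -45/47183 - 19750/((-55/18)**2) = -45/47183 - 19750/3025/324 = -45/47183 - 19750*324/3025 = -45/47183 - 255960/121 = -12076966125/5709143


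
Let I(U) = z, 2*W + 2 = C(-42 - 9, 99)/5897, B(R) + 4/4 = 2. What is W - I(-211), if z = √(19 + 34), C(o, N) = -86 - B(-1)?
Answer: -11881/11794 - √53 ≈ -8.2875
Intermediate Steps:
B(R) = 1 (B(R) = -1 + 2 = 1)
C(o, N) = -87 (C(o, N) = -86 - 1*1 = -86 - 1 = -87)
W = -11881/11794 (W = -1 + (-87/5897)/2 = -1 + (-87*1/5897)/2 = -1 + (½)*(-87/5897) = -1 - 87/11794 = -11881/11794 ≈ -1.0074)
z = √53 ≈ 7.2801
I(U) = √53
W - I(-211) = -11881/11794 - √53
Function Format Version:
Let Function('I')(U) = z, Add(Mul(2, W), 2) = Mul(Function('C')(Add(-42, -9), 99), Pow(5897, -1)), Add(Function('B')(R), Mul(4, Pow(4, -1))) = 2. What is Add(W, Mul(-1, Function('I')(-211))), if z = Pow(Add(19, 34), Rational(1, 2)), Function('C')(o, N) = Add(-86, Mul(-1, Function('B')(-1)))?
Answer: Add(Rational(-11881, 11794), Mul(-1, Pow(53, Rational(1, 2)))) ≈ -8.2875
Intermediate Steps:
Function('B')(R) = 1 (Function('B')(R) = Add(-1, 2) = 1)
Function('C')(o, N) = -87 (Function('C')(o, N) = Add(-86, Mul(-1, 1)) = Add(-86, -1) = -87)
W = Rational(-11881, 11794) (W = Add(-1, Mul(Rational(1, 2), Mul(-87, Pow(5897, -1)))) = Add(-1, Mul(Rational(1, 2), Mul(-87, Rational(1, 5897)))) = Add(-1, Mul(Rational(1, 2), Rational(-87, 5897))) = Add(-1, Rational(-87, 11794)) = Rational(-11881, 11794) ≈ -1.0074)
z = Pow(53, Rational(1, 2)) ≈ 7.2801
Function('I')(U) = Pow(53, Rational(1, 2))
Add(W, Mul(-1, Function('I')(-211))) = Add(Rational(-11881, 11794), Mul(-1, Pow(53, Rational(1, 2))))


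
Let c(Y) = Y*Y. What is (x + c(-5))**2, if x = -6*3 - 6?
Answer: 1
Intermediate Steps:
x = -24 (x = -18 - 6 = -24)
c(Y) = Y**2
(x + c(-5))**2 = (-24 + (-5)**2)**2 = (-24 + 25)**2 = 1**2 = 1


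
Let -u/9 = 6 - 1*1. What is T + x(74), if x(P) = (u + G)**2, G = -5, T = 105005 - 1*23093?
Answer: 84412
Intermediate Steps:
T = 81912 (T = 105005 - 23093 = 81912)
u = -45 (u = -9*(6 - 1*1) = -9*(6 - 1) = -9*5 = -45)
x(P) = 2500 (x(P) = (-45 - 5)**2 = (-50)**2 = 2500)
T + x(74) = 81912 + 2500 = 84412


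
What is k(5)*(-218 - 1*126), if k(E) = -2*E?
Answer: 3440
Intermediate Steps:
k(5)*(-218 - 1*126) = (-2*5)*(-218 - 1*126) = -10*(-218 - 126) = -10*(-344) = 3440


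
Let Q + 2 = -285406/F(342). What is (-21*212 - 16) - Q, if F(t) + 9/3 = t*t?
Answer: -522062420/116961 ≈ -4463.6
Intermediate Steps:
F(t) = -3 + t**2 (F(t) = -3 + t*t = -3 + t**2)
Q = -519328/116961 (Q = -2 - 285406/(-3 + 342**2) = -2 - 285406/(-3 + 116964) = -2 - 285406/116961 = -519328/116961 ≈ -4.4402)
(-21*212 - 16) - Q = (-21*212 - 16) - 1*(-519328/116961) = (-4452 - 16) + 519328/116961 = -4468 + 519328/116961 = -522062420/116961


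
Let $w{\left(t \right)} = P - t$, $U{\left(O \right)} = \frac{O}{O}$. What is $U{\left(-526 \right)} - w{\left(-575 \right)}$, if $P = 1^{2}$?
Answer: $-575$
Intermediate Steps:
$P = 1$
$U{\left(O \right)} = 1$
$w{\left(t \right)} = 1 - t$
$U{\left(-526 \right)} - w{\left(-575 \right)} = 1 - \left(1 - -575\right) = 1 - \left(1 + 575\right) = 1 - 576 = -575$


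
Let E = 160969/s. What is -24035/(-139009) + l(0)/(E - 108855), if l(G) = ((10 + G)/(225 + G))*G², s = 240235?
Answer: 24035/139009 ≈ 0.17290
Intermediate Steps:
E = 160969/240235 ≈ 0.67005
l(G) = G²*(10 + G)/(225 + G) (l(G) = ((10 + G)/(225 + G))*G² = G²*(10 + G)/(225 + G))
-24035/(-139009) + l(0)/(E - 108855) = -24035/(-139009) + (0²*(10 + 0)/(225 + 0))/(160969/240235 - 108855) = -24035*(-1/139009) + (0*10/225)/(-26150619956/240235) = 24035/139009 + (0*(1/225)*10)*(-240235/26150619956) = 24035/139009 + 0*(-240235/26150619956) = 24035/139009 + 0 = 24035/139009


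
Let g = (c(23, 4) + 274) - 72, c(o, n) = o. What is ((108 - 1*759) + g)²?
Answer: 181476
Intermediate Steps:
g = 225 (g = (23 + 274) - 72 = 297 - 72 = 225)
((108 - 1*759) + g)² = ((108 - 1*759) + 225)² = ((108 - 759) + 225)² = (-651 + 225)² = (-426)² = 181476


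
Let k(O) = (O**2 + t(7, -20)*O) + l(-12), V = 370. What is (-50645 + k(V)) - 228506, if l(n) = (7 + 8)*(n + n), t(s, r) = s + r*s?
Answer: -191821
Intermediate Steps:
l(n) = 30*n (l(n) = 15*(2*n) = 30*n)
k(O) = -360 + O**2 - 133*O (k(O) = (O**2 + (7*(1 - 20))*O) + 30*(-12) = (O**2 + (7*(-19))*O) - 360 = (O**2 - 133*O) - 360 = -360 + O**2 - 133*O)
(-50645 + k(V)) - 228506 = (-50645 + (-360 + 370**2 - 133*370)) - 228506 = (-50645 + (-360 + 136900 - 49210)) - 228506 = (-50645 + 87330) - 228506 = 36685 - 228506 = -191821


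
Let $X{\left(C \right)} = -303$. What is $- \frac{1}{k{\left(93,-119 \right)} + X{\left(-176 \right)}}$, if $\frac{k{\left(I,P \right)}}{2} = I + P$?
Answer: $\frac{1}{355} \approx 0.0028169$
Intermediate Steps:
$k{\left(I,P \right)} = 2 I + 2 P$ ($k{\left(I,P \right)} = 2 \left(I + P\right) = 2 I + 2 P$)
$- \frac{1}{k{\left(93,-119 \right)} + X{\left(-176 \right)}} = - \frac{1}{\left(2 \cdot 93 + 2 \left(-119\right)\right) - 303} = - \frac{1}{\left(186 - 238\right) - 303} = - \frac{1}{-52 - 303} = - \frac{1}{-355} = \left(-1\right) \left(- \frac{1}{355}\right) = \frac{1}{355}$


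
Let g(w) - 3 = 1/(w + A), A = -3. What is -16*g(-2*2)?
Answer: -320/7 ≈ -45.714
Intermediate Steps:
g(w) = 3 + 1/(-3 + w) (g(w) = 3 + 1/(w - 3) = 3 + 1/(-3 + w))
-16*g(-2*2) = -16*(-8 + 3*(-2*2))/(-3 - 2*2) = -16*(-8 + 3*(-4))/(-3 - 4) = -16*(-8 - 12)/(-7) = -(-16)*(-20)/7 = -16*20/7 = -320/7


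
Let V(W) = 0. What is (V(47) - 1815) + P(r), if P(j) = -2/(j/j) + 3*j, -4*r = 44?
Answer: -1850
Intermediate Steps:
r = -11 (r = -¼*44 = -11)
P(j) = -2 + 3*j (P(j) = -2/1 + 3*j = -2*1 + 3*j = -2 + 3*j)
(V(47) - 1815) + P(r) = (0 - 1815) + (-2 + 3*(-11)) = -1815 + (-2 - 33) = -1815 - 35 = -1850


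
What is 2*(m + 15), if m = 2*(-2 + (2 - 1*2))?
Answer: 22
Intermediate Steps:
m = -4 (m = 2*(-2 + (2 - 2)) = 2*(-2 + 0) = 2*(-2) = -4)
2*(m + 15) = 2*(-4 + 15) = 2*11 = 22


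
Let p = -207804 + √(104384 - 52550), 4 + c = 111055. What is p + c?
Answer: -96753 + √51834 ≈ -96525.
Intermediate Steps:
c = 111051 (c = -4 + 111055 = 111051)
p = -207804 + √51834 ≈ -2.0758e+5
p + c = (-207804 + √51834) + 111051 = -96753 + √51834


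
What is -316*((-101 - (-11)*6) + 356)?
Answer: -101436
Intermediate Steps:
-316*((-101 - (-11)*6) + 356) = -316*((-101 - 1*(-66)) + 356) = -316*((-101 + 66) + 356) = -316*(-35 + 356) = -316*321 = -101436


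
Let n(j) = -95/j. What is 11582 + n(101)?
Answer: 1169687/101 ≈ 11581.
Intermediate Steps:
11582 + n(101) = 11582 - 95/101 = 1169687/101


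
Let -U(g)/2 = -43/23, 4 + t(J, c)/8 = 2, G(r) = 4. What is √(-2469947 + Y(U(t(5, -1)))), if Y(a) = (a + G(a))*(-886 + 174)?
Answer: I*√1309516891/23 ≈ 1573.4*I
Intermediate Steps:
t(J, c) = -16 (t(J, c) = -32 + 8*2 = -32 + 16 = -16)
U(g) = 86/23 (U(g) = -(-86)/23 = -2*(-43/23) = 86/23)
Y(a) = -2848 - 712*a (Y(a) = (a + 4)*(-886 + 174) = (4 + a)*(-712) = -2848 - 712*a)
√(-2469947 + Y(U(t(5, -1)))) = √(-2469947 + (-2848 - 712*86/23)) = √(-2469947 + (-2848 - 61232/23)) = √(-2469947 - 126736/23) = √(-56935517/23) = I*√1309516891/23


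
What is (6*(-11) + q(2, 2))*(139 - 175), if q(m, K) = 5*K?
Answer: 2016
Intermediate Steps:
(6*(-11) + q(2, 2))*(139 - 175) = (6*(-11) + 5*2)*(139 - 175) = (-66 + 10)*(-36) = -56*(-36) = 2016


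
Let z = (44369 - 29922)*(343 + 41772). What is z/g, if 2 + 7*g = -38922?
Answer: -4259047835/38924 ≈ -1.0942e+5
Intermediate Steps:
g = -38924/7 (g = -2/7 + (⅐)*(-38922) = -2/7 - 38922/7 = -38924/7 ≈ -5560.6)
z = 608435405 (z = 14447*42115 = 608435405)
z/g = 608435405/(-38924/7) = 608435405*(-7/38924) = -4259047835/38924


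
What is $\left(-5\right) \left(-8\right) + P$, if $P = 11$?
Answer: $51$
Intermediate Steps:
$\left(-5\right) \left(-8\right) + P = \left(-5\right) \left(-8\right) + 11 = 40 + 11 = 51$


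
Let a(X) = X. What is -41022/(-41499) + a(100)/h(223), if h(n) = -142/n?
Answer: -963944/6177 ≈ -156.05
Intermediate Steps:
-41022/(-41499) + a(100)/h(223) = -41022/(-41499) + 100/((-142/223)) = -41022*(-1/41499) + 100/((-142*1/223)) = 86/87 + 100/(-142/223) = 86/87 + 100*(-223/142) = 86/87 - 11150/71 = -963944/6177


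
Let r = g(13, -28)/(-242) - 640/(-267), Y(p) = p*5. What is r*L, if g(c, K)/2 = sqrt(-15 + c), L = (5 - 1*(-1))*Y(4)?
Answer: 25600/89 - 120*I*sqrt(2)/121 ≈ 287.64 - 1.4025*I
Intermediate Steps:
Y(p) = 5*p
L = 120 (L = (5 - 1*(-1))*(5*4) = (5 + 1)*20 = 6*20 = 120)
g(c, K) = 2*sqrt(-15 + c)
r = 640/267 - I*sqrt(2)/121 (r = (2*sqrt(-15 + 13))/(-242) - 640/(-267) = (2*sqrt(-2))*(-1/242) - 640*(-1/267) = (2*(I*sqrt(2)))*(-1/242) + 640/267 = (2*I*sqrt(2))*(-1/242) + 640/267 = -I*sqrt(2)/121 + 640/267 = 640/267 - I*sqrt(2)/121 ≈ 2.397 - 0.011688*I)
r*L = (640/267 - I*sqrt(2)/121)*120 = 25600/89 - 120*I*sqrt(2)/121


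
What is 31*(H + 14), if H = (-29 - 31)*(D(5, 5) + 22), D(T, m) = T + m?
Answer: -59086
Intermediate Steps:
H = -1920 (H = (-29 - 31)*((5 + 5) + 22) = -60*(10 + 22) = -60*32 = -1920)
31*(H + 14) = 31*(-1920 + 14) = 31*(-1906) = -59086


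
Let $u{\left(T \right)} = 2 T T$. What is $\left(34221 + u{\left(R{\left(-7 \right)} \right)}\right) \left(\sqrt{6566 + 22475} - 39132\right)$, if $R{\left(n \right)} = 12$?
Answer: $-1350406188 + 34509 \sqrt{29041} \approx -1.3445 \cdot 10^{9}$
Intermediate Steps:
$u{\left(T \right)} = 2 T^{2}$
$\left(34221 + u{\left(R{\left(-7 \right)} \right)}\right) \left(\sqrt{6566 + 22475} - 39132\right) = \left(34221 + 2 \cdot 12^{2}\right) \left(\sqrt{6566 + 22475} - 39132\right) = \left(34221 + 2 \cdot 144\right) \left(\sqrt{29041} - 39132\right) = \left(34221 + 288\right) \left(-39132 + \sqrt{29041}\right) = 34509 \left(-39132 + \sqrt{29041}\right) = -1350406188 + 34509 \sqrt{29041}$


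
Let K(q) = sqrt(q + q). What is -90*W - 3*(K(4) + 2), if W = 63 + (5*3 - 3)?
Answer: -6756 - 6*sqrt(2) ≈ -6764.5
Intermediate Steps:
K(q) = sqrt(2)*sqrt(q) (K(q) = sqrt(2*q) = sqrt(2)*sqrt(q))
W = 75 (W = 63 + (15 - 3) = 63 + 12 = 75)
-90*W - 3*(K(4) + 2) = -90*75 - 3*(sqrt(2)*sqrt(4) + 2) = -6750 - 3*(sqrt(2)*2 + 2) = -6750 - 3*(2*sqrt(2) + 2) = -6750 - 3*(2 + 2*sqrt(2)) = -6750 + (-6 - 6*sqrt(2)) = -6756 - 6*sqrt(2)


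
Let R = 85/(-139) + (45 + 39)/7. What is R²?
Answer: 2505889/19321 ≈ 129.70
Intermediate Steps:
R = 1583/139 (R = 85*(-1/139) + 84*(⅐) = -85/139 + 12 = 1583/139 ≈ 11.388)
R² = (1583/139)² = 2505889/19321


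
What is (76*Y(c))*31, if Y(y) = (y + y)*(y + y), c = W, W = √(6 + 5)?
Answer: 103664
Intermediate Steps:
W = √11 ≈ 3.3166
c = √11 ≈ 3.3166
Y(y) = 4*y² (Y(y) = (2*y)*(2*y) = 4*y²)
(76*Y(c))*31 = (76*(4*(√11)²))*31 = (76*(4*11))*31 = (76*44)*31 = 3344*31 = 103664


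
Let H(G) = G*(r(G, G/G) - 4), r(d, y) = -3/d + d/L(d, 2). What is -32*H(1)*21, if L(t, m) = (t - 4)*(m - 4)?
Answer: 4592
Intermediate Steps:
L(t, m) = (-4 + m)*(-4 + t) (L(t, m) = (-4 + t)*(-4 + m) = (-4 + m)*(-4 + t))
r(d, y) = -3/d + d/(8 - 2*d) (r(d, y) = -3/d + d/(16 - 4*2 - 4*d + 2*d) = -3/d + d/(16 - 8 - 4*d + 2*d) = -3/d + d/(8 - 2*d))
H(G) = G*(-4 + (24 - G² - 6*G)/(2*G*(-4 + G))) (H(G) = G*((24 - G² - 6*G)/(2*G*(-4 + G)) - 4) = G*(-4 + (24 - G² - 6*G)/(2*G*(-4 + G))))
-32*H(1)*21 = -16*(24 - 9*1² + 26*1)/(-4 + 1)*21 = -16*(24 - 9*1 + 26)/(-3)*21 = -16*(-1)*(24 - 9 + 26)/3*21 = -16*(-1)*41/3*21 = -32*(-41/6)*21 = (656/3)*21 = 4592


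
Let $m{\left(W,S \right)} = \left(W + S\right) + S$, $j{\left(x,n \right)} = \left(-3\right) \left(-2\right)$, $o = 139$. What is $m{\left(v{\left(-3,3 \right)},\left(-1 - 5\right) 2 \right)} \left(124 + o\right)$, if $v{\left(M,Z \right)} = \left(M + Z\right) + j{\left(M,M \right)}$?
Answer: $-4734$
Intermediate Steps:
$j{\left(x,n \right)} = 6$
$v{\left(M,Z \right)} = 6 + M + Z$ ($v{\left(M,Z \right)} = \left(M + Z\right) + 6 = 6 + M + Z$)
$m{\left(W,S \right)} = W + 2 S$ ($m{\left(W,S \right)} = \left(S + W\right) + S = W + 2 S$)
$m{\left(v{\left(-3,3 \right)},\left(-1 - 5\right) 2 \right)} \left(124 + o\right) = \left(\left(6 - 3 + 3\right) + 2 \left(-1 - 5\right) 2\right) \left(124 + 139\right) = \left(6 + 2 \left(\left(-6\right) 2\right)\right) 263 = \left(6 + 2 \left(-12\right)\right) 263 = \left(6 - 24\right) 263 = \left(-18\right) 263 = -4734$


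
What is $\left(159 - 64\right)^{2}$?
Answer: $9025$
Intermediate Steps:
$\left(159 - 64\right)^{2} = 95^{2} = 9025$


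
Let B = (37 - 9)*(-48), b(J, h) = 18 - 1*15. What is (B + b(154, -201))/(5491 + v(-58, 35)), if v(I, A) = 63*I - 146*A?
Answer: 447/1091 ≈ 0.40972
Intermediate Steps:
b(J, h) = 3 (b(J, h) = 18 - 15 = 3)
B = -1344 (B = 28*(-48) = -1344)
v(I, A) = -146*A + 63*I
(B + b(154, -201))/(5491 + v(-58, 35)) = (-1344 + 3)/(5491 + (-146*35 + 63*(-58))) = -1341/(5491 + (-5110 - 3654)) = -1341/(5491 - 8764) = -1341/(-3273) = -1341*(-1/3273) = 447/1091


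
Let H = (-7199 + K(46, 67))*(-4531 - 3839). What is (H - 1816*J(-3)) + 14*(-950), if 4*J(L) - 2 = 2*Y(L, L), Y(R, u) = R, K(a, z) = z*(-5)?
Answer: 63048096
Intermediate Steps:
K(a, z) = -5*z
J(L) = 1/2 + L/2 (J(L) = 1/2 + (2*L)/4 = 1/2 + L/2)
H = 63059580 (H = (-7199 - 5*67)*(-4531 - 3839) = (-7199 - 335)*(-8370) = -7534*(-8370) = 63059580)
(H - 1816*J(-3)) + 14*(-950) = (63059580 - 1816*(1/2 + (1/2)*(-3))) + 14*(-950) = (63059580 - 1816*(1/2 - 3/2)) - 13300 = (63059580 - 1816*(-1)) - 13300 = (63059580 + 1816) - 13300 = 63061396 - 13300 = 63048096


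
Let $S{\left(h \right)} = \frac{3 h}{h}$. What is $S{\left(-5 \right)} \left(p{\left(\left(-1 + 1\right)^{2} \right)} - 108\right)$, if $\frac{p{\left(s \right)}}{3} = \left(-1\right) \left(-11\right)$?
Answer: $-225$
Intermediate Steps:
$p{\left(s \right)} = 33$ ($p{\left(s \right)} = 3 \left(\left(-1\right) \left(-11\right)\right) = 3 \cdot 11 = 33$)
$S{\left(h \right)} = 3$
$S{\left(-5 \right)} \left(p{\left(\left(-1 + 1\right)^{2} \right)} - 108\right) = 3 \left(33 - 108\right) = 3 \left(-75\right) = -225$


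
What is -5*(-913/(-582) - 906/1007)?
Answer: -1960495/586074 ≈ -3.3451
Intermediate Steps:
-5*(-913/(-582) - 906/1007) = -5*(-913*(-1/582) - 906*1/1007) = -5*(913/582 - 906/1007) = -5*392099/586074 = -1960495/586074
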